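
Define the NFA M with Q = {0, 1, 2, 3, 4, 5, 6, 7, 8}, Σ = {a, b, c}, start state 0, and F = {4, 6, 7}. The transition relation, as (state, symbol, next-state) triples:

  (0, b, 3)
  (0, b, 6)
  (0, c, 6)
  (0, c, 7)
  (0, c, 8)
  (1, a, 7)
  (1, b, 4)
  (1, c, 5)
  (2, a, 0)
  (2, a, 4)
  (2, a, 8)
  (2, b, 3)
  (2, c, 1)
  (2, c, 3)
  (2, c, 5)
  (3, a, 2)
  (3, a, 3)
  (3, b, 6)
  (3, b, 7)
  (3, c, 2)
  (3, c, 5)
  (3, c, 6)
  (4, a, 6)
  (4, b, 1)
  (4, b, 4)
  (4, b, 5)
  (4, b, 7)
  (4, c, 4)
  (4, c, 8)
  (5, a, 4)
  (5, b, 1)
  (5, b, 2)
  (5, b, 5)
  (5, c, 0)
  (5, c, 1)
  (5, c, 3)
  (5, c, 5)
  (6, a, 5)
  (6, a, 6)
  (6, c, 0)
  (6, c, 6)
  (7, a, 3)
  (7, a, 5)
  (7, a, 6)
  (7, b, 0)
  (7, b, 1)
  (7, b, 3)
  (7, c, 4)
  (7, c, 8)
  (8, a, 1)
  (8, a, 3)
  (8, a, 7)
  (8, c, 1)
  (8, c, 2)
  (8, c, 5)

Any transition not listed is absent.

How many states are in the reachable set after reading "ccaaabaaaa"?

9

Start in {0}.
Read 'c': {0} → {6, 7, 8}.
Read 'c': {6, 7, 8} → {0, 1, 2, 4, 5, 6, 8}.
Read 'a': {0, 1, 2, 4, 5, 6, 8} → {0, 1, 3, 4, 5, 6, 7, 8}.
Read 'a': {0, 1, 3, 4, 5, 6, 7, 8} → {1, 2, 3, 4, 5, 6, 7}.
Read 'a': {1, 2, 3, 4, 5, 6, 7} → {0, 2, 3, 4, 5, 6, 7, 8}.
Read 'b': {0, 2, 3, 4, 5, 6, 7, 8} → {0, 1, 2, 3, 4, 5, 6, 7}.
Read 'a': {0, 1, 2, 3, 4, 5, 6, 7} → {0, 2, 3, 4, 5, 6, 7, 8}.
Read 'a': {0, 2, 3, 4, 5, 6, 7, 8} → {0, 1, 2, 3, 4, 5, 6, 7, 8}.
Read 'a': {0, 1, 2, 3, 4, 5, 6, 7, 8} → {0, 1, 2, 3, 4, 5, 6, 7, 8}.
Read 'a': {0, 1, 2, 3, 4, 5, 6, 7, 8} → {0, 1, 2, 3, 4, 5, 6, 7, 8}.
That set has 9 states.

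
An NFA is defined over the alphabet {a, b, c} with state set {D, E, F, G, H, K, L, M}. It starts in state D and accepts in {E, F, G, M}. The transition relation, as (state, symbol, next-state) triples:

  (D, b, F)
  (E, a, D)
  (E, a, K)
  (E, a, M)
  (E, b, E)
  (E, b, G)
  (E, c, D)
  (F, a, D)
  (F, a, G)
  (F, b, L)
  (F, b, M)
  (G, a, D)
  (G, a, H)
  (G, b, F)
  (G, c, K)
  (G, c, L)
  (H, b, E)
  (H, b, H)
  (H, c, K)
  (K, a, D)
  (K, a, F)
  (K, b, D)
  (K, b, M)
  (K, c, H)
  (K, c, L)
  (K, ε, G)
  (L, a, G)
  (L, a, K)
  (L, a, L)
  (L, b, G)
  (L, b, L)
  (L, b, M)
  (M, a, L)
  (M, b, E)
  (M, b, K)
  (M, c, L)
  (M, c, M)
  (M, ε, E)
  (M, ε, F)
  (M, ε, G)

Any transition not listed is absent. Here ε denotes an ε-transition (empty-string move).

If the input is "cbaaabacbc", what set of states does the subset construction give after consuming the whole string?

∅

Start in {D}.
Read 'c': {D} → ∅.
The set is empty and remains empty for the remaining 9 symbols.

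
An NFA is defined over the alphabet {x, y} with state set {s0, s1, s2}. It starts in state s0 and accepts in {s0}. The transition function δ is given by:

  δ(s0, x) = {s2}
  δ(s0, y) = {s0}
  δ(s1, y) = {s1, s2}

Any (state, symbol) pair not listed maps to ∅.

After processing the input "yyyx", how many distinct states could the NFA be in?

Start in {s0}.
Read 'y': s0→{s0}; now {s0}.
Read 'y': s0→{s0}; now {s0}.
Read 'y': s0→{s0}; now {s0}.
Read 'x': s0→{s2}; now {s2}.
That set has 1 state.

1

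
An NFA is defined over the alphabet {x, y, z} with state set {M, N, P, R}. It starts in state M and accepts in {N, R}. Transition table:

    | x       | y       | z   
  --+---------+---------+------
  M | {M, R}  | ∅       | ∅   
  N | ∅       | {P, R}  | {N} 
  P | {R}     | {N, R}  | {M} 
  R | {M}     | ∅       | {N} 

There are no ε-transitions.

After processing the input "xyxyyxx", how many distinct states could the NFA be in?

0

Start in {M}.
Read 'x': M→{M, R}; now {M, R}.
Read 'y': M→∅, R→∅; now ∅.
The set is empty and remains empty for the remaining 5 symbols.
That set has 0 states.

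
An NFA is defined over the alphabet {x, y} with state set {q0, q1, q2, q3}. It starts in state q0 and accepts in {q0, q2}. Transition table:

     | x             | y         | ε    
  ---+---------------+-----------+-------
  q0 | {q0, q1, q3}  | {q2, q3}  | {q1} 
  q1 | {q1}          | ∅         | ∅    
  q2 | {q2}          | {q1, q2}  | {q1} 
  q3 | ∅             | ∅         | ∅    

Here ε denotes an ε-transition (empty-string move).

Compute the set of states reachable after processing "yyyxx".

{q1, q2}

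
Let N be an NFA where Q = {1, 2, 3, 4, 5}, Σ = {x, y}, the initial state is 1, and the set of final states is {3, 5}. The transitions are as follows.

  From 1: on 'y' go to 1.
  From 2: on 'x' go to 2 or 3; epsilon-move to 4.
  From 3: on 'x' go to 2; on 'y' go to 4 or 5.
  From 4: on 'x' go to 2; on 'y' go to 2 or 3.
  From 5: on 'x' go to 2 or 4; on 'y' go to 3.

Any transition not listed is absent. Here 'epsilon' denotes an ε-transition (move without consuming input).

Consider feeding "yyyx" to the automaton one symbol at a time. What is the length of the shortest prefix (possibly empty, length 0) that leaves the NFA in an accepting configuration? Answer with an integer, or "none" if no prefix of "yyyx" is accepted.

none

Start in {1}.
Read 'y': {1} → {1}.
Read 'y': {1} → {1}.
Read 'y': {1} → {1}.
Read 'x': {1} → ∅.
No reachable set along the way intersects F.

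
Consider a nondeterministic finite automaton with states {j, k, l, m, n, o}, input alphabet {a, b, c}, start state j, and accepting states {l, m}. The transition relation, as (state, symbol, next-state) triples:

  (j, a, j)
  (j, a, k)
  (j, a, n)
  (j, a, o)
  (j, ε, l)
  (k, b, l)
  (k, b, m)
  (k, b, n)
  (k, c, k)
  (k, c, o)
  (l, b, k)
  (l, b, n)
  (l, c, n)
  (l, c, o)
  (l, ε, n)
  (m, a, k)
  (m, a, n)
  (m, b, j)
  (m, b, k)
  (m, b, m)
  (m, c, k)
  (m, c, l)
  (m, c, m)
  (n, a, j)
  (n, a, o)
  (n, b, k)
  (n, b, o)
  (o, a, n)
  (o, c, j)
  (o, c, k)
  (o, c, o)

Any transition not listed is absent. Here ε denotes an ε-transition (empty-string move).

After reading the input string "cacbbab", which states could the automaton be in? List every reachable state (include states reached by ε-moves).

{k, l, m, n, o}

Start: ε-closure({j}) = {j, l, n}.
Read 'c': j→∅, l→{n, o}, n→∅; now {n, o}.
Read 'a': n→{j, o}, o→{n}; union {j, n, o}; ε-closure = {j, l, n, o}.
Read 'c': j→∅, l→{n, o}, n→∅, o→{j, k, o}; union {j, k, n, o}; ε-closure = {j, k, l, n, o}.
Read 'b': j→∅, k→{l, m, n}, l→{k, n}, n→{k, o}, o→∅; now {k, l, m, n, o}.
Read 'b': k→{l, m, n}, l→{k, n}, m→{j, k, m}, n→{k, o}, o→∅; now {j, k, l, m, n, o}.
Read 'a': j→{j, k, n, o}, k→∅, l→∅, m→{k, n}, n→{j, o}, o→{n}; union {j, k, n, o}; ε-closure = {j, k, l, n, o}.
Read 'b': j→∅, k→{l, m, n}, l→{k, n}, n→{k, o}, o→∅; now {k, l, m, n, o}.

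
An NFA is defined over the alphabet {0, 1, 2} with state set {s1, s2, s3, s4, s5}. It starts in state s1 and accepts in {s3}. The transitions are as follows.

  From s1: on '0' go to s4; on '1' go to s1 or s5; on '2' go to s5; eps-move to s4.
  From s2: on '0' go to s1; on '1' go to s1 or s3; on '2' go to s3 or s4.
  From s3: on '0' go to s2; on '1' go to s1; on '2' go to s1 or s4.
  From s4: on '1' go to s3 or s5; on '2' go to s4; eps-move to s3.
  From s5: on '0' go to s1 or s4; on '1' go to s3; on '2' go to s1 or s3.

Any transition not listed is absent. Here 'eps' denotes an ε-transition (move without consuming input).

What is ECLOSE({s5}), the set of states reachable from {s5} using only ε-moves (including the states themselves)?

Begin with {s5}.
No ε-moves leave this set, so the closure equals the set itself.

{s5}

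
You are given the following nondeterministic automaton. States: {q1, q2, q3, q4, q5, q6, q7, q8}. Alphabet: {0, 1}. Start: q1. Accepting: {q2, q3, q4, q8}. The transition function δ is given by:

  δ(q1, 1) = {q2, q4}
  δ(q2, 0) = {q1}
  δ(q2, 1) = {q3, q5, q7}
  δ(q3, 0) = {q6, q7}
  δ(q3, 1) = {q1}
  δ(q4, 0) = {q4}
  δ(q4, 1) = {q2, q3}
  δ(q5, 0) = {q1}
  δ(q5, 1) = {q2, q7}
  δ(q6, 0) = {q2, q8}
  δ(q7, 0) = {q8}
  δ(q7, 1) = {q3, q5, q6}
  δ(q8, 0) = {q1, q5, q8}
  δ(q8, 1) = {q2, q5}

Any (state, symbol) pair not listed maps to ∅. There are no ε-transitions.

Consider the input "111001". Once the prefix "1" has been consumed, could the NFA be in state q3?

No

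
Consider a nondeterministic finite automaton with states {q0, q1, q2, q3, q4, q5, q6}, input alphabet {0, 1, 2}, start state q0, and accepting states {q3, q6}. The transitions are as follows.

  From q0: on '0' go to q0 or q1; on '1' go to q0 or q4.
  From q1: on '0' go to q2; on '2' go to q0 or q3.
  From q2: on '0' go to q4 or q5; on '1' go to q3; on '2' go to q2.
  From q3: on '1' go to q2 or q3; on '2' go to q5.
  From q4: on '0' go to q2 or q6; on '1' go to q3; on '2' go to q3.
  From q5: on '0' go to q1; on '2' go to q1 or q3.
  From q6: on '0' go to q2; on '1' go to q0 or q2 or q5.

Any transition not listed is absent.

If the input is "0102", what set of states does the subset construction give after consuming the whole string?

Start in {q0}.
Read '0': {q0} → {q0, q1}.
Read '1': {q0, q1} → {q0, q4}.
Read '0': {q0, q4} → {q0, q1, q2, q6}.
Read '2': {q0, q1, q2, q6} → {q0, q2, q3}.

{q0, q2, q3}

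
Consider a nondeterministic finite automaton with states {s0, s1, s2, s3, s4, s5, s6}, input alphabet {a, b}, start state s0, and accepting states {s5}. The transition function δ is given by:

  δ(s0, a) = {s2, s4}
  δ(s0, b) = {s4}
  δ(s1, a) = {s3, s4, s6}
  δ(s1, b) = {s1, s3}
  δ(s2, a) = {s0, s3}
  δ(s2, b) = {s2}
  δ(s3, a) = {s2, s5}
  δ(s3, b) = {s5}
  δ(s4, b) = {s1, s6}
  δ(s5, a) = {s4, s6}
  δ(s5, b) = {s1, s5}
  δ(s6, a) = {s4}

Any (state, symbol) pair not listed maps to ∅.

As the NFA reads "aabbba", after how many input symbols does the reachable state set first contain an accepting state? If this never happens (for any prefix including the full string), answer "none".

3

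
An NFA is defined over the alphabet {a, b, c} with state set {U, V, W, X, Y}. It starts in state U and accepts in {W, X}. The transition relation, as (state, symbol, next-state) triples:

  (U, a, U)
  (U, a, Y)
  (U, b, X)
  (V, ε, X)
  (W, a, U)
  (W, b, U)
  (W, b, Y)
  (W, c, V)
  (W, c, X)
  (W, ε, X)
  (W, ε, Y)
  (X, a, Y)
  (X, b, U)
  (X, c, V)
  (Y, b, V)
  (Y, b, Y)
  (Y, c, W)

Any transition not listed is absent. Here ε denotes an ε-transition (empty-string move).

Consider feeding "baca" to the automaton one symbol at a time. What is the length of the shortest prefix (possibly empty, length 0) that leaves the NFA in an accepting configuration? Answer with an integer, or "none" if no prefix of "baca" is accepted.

1

Start in {U}.
Read 'b': U→{X}; now {X}.
None of the earlier sets intersect F, but {X} does.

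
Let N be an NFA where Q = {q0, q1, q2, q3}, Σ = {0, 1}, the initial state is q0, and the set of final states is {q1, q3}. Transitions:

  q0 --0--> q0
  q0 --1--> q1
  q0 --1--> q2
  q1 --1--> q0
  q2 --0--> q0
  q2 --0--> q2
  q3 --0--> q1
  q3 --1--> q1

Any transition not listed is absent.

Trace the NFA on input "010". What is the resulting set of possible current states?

{q0, q2}

Start in {q0}.
Read '0': {q0} → {q0}.
Read '1': {q0} → {q1, q2}.
Read '0': {q1, q2} → {q0, q2}.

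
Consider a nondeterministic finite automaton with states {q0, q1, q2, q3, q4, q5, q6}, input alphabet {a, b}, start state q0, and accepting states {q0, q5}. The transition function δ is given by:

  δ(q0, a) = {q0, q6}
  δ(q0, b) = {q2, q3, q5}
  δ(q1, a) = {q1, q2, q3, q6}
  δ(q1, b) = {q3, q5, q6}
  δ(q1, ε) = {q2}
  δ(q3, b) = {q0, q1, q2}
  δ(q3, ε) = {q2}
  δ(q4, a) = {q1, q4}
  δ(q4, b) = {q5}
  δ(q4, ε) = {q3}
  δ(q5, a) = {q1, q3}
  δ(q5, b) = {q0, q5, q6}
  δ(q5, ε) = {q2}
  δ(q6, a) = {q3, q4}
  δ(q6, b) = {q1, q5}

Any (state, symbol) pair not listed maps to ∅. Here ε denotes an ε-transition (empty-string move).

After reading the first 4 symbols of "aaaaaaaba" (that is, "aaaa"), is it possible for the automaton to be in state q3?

Start in {q0}.
Read 'a': q0→{q0, q6}; now {q0, q6}.
Read 'a': q0→{q0, q6}, q6→{q3, q4}; union {q0, q3, q4, q6}; ε-closure = {q0, q2, q3, q4, q6}.
Read 'a': q0→{q0, q6}, q2→∅, q3→∅, q4→{q1, q4}, q6→{q3, q4}; union {q0, q1, q3, q4, q6}; ε-closure = {q0, q1, q2, q3, q4, q6}.
Read 'a': q0→{q0, q6}, q1→{q1, q2, q3, q6}, q2→∅, q3→∅, q4→{q1, q4}, q6→{q3, q4}; now {q0, q1, q2, q3, q4, q6}.
State q3 is in {q0, q1, q2, q3, q4, q6}.

Yes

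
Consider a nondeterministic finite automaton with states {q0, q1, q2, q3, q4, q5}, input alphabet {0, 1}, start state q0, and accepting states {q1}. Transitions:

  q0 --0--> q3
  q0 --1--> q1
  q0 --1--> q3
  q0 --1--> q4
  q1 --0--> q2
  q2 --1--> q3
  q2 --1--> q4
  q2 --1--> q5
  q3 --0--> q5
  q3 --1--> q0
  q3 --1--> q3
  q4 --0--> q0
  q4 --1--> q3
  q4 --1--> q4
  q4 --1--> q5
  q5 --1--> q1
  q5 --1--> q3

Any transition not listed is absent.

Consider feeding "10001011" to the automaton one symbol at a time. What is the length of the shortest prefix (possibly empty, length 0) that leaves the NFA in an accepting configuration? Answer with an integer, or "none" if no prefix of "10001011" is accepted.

1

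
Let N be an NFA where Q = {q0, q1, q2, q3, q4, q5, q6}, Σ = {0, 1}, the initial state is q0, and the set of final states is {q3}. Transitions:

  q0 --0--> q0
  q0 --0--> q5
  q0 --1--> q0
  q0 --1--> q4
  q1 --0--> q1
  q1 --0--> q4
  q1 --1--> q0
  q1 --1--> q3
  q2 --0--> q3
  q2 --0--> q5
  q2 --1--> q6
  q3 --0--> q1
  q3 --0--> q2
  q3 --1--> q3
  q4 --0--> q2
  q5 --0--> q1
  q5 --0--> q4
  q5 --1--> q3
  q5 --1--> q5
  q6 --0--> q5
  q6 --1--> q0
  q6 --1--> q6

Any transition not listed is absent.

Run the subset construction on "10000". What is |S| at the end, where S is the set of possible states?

6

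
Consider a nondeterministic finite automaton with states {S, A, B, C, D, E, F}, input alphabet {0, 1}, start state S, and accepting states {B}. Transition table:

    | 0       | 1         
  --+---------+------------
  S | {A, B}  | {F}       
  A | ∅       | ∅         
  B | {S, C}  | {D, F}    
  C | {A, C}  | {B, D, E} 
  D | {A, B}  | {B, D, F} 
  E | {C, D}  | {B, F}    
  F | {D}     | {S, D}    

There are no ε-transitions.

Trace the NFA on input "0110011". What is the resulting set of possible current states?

Start in {S}.
Read '0': S→{A, B}; now {A, B}.
Read '1': A→∅, B→{D, F}; now {D, F}.
Read '1': D→{B, D, F}, F→{S, D}; now {S, B, D, F}.
Read '0': S→{A, B}, B→{S, C}, D→{A, B}, F→{D}; now {S, A, B, C, D}.
Read '0': S→{A, B}, A→∅, B→{S, C}, C→{A, C}, D→{A, B}; now {S, A, B, C}.
Read '1': S→{F}, A→∅, B→{D, F}, C→{B, D, E}; now {B, D, E, F}.
Read '1': B→{D, F}, D→{B, D, F}, E→{B, F}, F→{S, D}; now {S, B, D, F}.

{S, B, D, F}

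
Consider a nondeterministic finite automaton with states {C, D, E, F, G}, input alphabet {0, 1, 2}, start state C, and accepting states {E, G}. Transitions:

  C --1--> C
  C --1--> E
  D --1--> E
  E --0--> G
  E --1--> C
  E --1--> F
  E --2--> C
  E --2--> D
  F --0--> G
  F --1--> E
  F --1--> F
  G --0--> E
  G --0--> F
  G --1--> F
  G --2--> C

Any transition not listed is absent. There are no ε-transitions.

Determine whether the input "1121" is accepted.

Yes

Start in {C}.
Read '1': {C} → {C, E}.
Read '1': {C, E} → {C, E, F}.
Read '2': {C, E, F} → {C, D}.
Read '1': {C, D} → {C, E}.
The final set {C, E} contains the accepting state E.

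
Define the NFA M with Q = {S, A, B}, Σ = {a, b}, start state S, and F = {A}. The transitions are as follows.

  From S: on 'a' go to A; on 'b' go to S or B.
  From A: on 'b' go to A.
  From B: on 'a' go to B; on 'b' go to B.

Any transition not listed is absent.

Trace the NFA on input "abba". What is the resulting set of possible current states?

Start in {S}.
Read 'a': {S} → {A}.
Read 'b': {A} → {A}.
Read 'b': {A} → {A}.
Read 'a': {A} → ∅.

∅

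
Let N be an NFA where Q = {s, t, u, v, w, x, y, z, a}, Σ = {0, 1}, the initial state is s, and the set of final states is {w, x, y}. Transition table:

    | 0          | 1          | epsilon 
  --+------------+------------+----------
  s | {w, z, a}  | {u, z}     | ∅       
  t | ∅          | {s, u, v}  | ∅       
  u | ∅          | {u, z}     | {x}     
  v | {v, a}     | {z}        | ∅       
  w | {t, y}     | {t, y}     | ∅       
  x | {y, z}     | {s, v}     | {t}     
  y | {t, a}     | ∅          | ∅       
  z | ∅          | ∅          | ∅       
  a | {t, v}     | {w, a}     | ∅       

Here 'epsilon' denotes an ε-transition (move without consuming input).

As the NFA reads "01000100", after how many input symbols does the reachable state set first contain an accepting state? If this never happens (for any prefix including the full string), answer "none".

1

Start in {s}.
Read '0': s→{w, z, a}; now {w, z, a}.
None of the earlier sets intersect F, but {w, z, a} does.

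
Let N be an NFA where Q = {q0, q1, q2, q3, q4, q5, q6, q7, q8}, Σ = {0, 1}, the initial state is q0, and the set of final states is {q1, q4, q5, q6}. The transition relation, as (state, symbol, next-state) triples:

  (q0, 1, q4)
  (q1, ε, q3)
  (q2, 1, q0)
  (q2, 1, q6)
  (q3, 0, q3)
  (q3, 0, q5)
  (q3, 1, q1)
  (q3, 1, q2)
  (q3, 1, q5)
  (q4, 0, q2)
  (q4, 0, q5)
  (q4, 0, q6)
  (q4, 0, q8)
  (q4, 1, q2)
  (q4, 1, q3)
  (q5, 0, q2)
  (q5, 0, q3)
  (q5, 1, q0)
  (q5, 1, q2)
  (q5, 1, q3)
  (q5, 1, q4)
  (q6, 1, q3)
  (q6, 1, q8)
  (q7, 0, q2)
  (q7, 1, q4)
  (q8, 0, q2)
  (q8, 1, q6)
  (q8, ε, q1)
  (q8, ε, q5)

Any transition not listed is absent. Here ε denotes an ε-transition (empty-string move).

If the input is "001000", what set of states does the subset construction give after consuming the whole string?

Start in {q0}.
Read '0': {q0} → ∅.
The set is empty and remains empty for the remaining 5 symbols.

∅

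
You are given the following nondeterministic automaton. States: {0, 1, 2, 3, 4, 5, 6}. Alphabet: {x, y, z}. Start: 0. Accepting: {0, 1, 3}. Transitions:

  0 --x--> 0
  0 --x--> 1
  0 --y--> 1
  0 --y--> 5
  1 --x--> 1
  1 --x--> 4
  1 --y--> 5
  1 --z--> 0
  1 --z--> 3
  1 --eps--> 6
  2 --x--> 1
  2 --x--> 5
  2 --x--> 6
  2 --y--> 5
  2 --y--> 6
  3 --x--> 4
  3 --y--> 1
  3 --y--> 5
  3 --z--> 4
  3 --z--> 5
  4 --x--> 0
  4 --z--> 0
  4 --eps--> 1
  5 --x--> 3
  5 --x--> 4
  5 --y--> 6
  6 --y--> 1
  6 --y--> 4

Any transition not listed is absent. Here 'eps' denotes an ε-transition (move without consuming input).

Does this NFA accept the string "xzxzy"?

Start in {0}.
Read 'x': 0→{0, 1}; union {0, 1}; ε-closure = {0, 1, 6}.
Read 'z': 0→∅, 1→{0, 3}, 6→∅; now {0, 3}.
Read 'x': 0→{0, 1}, 3→{4}; union {0, 1, 4}; ε-closure = {0, 1, 4, 6}.
Read 'z': 0→∅, 1→{0, 3}, 4→{0}, 6→∅; now {0, 3}.
Read 'y': 0→{1, 5}, 3→{1, 5}; union {1, 5}; ε-closure = {1, 5, 6}.
The final set {1, 5, 6} contains the accepting state 1.

Yes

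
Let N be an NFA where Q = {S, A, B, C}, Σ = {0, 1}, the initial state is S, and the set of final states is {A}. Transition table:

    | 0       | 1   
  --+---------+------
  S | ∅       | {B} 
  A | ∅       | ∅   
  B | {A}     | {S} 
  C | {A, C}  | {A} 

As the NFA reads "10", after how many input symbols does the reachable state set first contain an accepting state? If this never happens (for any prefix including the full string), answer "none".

Start in {S}.
Read '1': S→{B}; now {B}.
Read '0': B→{A}; now {A}.
None of the earlier sets intersect F, but {A} does.

2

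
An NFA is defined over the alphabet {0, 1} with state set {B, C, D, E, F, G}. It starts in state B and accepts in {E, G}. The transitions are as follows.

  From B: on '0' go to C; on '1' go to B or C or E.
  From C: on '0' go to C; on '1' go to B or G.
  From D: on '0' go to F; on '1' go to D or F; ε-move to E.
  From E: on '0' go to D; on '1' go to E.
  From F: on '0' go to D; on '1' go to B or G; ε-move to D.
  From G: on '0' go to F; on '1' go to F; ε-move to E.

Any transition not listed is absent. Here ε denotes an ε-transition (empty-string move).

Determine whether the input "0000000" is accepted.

No

Start in {B}.
Read '0': {B} → {C}.
Read '0': {C} → {C}.
Read '0': {C} → {C}.
Read '0': {C} → {C}.
Read '0': {C} → {C}.
Read '0': {C} → {C}.
Read '0': {C} → {C}.
The final set {C} contains no accepting state.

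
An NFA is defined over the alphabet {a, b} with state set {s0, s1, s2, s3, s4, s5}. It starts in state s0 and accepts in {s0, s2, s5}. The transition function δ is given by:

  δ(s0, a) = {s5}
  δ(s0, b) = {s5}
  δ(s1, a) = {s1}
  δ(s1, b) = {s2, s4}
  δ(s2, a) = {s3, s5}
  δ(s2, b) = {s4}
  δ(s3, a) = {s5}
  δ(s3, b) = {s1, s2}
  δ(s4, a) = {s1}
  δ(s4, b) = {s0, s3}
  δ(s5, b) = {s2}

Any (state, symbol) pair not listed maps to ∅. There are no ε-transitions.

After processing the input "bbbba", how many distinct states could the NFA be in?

Start in {s0}.
Read 'b': s0→{s5}; now {s5}.
Read 'b': s5→{s2}; now {s2}.
Read 'b': s2→{s4}; now {s4}.
Read 'b': s4→{s0, s3}; now {s0, s3}.
Read 'a': s0→{s5}, s3→{s5}; now {s5}.
That set has 1 state.

1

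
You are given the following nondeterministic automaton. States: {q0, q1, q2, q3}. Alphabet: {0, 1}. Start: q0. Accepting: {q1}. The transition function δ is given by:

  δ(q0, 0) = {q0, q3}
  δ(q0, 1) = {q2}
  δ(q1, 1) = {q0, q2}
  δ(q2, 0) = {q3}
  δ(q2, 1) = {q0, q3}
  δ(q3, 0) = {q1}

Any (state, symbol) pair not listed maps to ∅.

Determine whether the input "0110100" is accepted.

Yes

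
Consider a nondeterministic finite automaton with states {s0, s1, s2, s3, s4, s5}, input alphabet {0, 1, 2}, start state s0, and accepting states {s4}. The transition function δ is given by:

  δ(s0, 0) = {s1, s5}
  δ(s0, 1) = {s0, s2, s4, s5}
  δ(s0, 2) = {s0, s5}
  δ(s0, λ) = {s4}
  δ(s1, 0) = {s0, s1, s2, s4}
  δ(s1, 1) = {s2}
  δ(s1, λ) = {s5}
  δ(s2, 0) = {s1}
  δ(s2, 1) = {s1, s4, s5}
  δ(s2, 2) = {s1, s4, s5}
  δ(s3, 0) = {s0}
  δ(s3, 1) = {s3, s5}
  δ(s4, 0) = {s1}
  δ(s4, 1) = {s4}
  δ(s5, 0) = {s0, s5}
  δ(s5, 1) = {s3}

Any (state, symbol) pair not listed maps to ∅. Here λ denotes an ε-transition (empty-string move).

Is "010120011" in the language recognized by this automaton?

Yes

Start: ε-closure({s0}) = {s0, s4}.
Read '0': {s0, s4} → {s1, s5}.
Read '1': {s1, s5} → {s2, s3}.
Read '0': {s2, s3} → {s0, s1, s4, s5}.
Read '1': {s0, s1, s4, s5} → {s0, s2, s3, s4, s5}.
Read '2': {s0, s2, s3, s4, s5} → {s0, s1, s4, s5}.
Read '0': {s0, s1, s4, s5} → {s0, s1, s2, s4, s5}.
Read '0': {s0, s1, s2, s4, s5} → {s0, s1, s2, s4, s5}.
Read '1': {s0, s1, s2, s4, s5} → {s0, s1, s2, s3, s4, s5}.
Read '1': {s0, s1, s2, s3, s4, s5} → {s0, s1, s2, s3, s4, s5}.
The final set {s0, s1, s2, s3, s4, s5} contains the accepting state s4.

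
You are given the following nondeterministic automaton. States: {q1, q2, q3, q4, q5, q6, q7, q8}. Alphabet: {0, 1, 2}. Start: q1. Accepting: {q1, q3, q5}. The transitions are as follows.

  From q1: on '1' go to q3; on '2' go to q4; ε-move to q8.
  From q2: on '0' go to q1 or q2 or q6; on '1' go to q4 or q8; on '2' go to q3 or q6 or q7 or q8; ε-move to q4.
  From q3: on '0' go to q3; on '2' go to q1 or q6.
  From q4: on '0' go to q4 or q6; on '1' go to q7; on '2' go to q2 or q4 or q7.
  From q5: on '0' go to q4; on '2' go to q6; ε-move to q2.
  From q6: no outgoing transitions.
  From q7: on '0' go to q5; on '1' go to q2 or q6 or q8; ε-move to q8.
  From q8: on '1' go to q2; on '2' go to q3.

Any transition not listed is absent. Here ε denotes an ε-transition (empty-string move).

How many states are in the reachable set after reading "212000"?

1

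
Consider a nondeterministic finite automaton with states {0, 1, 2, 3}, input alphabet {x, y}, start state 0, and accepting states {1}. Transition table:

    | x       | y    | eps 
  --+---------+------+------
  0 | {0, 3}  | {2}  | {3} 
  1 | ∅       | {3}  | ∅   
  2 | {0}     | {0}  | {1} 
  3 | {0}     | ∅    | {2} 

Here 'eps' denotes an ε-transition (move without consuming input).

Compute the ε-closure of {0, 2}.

{0, 1, 2, 3}

Begin with {0, 2}.
ε-move 0 → 3; add 3.
ε-move 2 → 1; add 1.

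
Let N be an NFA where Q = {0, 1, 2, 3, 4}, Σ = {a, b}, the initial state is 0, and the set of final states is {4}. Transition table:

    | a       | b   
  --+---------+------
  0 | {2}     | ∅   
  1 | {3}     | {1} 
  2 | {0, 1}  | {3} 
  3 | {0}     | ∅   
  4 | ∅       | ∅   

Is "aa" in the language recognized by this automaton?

No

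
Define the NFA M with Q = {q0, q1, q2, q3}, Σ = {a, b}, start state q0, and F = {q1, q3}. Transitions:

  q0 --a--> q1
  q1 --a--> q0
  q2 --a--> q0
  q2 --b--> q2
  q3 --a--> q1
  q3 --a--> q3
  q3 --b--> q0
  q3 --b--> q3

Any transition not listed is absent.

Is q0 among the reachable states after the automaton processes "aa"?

Yes

Start in {q0}.
Read 'a': {q0} → {q1}.
Read 'a': {q1} → {q0}.
State q0 is in {q0}.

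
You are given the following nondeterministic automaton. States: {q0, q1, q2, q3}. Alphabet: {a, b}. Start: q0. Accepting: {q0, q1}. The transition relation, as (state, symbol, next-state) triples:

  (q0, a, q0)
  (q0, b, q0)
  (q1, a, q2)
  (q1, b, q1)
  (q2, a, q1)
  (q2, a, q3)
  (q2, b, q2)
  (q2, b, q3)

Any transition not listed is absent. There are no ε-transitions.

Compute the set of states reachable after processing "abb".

Start in {q0}.
Read 'a': q0→{q0}; now {q0}.
Read 'b': q0→{q0}; now {q0}.
Read 'b': q0→{q0}; now {q0}.

{q0}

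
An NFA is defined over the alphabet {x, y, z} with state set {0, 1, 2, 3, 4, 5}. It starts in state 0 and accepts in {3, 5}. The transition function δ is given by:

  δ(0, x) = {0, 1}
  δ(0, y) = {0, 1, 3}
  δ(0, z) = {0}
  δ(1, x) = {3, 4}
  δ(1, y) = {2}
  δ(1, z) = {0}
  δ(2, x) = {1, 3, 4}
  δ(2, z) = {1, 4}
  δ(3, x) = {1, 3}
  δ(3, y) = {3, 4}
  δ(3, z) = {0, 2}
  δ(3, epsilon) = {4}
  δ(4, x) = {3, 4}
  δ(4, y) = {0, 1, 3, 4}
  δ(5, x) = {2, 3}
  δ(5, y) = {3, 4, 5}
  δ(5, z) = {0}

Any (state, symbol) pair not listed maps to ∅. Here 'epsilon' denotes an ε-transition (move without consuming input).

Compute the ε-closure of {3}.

{3, 4}

Begin with {3}.
ε-move 3 → 4; add 4.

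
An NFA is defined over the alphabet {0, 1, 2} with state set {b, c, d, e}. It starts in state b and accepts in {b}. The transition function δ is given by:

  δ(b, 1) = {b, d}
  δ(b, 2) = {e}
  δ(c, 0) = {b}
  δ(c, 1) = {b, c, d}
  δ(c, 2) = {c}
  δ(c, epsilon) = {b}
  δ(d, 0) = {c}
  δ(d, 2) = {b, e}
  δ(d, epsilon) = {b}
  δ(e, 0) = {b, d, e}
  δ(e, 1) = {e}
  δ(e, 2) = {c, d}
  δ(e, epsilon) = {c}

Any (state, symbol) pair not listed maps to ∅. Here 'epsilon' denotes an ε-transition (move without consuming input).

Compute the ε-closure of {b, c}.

Begin with {b, c}.
No ε-moves leave this set, so the closure equals the set itself.

{b, c}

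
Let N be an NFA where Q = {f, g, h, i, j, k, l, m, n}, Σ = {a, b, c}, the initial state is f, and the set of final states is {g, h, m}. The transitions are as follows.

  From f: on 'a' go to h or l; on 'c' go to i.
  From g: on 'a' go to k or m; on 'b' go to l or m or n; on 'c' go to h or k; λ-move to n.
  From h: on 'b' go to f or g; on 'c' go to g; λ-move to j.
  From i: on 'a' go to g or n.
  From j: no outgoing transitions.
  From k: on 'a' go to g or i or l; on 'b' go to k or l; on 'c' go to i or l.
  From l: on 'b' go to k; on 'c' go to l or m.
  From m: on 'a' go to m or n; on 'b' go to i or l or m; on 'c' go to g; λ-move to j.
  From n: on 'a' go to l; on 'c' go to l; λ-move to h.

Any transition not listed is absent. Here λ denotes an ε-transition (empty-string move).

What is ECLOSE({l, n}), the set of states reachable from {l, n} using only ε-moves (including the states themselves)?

Begin with {l, n}.
ε-move n → h; add h.
ε-move h → j; add j.

{h, j, l, n}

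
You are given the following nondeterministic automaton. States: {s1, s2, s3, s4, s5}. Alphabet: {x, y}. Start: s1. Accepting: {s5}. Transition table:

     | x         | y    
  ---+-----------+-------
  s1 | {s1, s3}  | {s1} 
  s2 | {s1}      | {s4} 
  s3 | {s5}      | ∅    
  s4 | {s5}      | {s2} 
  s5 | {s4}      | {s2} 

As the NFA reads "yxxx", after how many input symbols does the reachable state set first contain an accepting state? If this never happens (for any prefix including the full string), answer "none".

3

Start in {s1}.
Read 'y': {s1} → {s1}.
Read 'x': {s1} → {s1, s3}.
Read 'x': {s1, s3} → {s1, s3, s5}.
None of the earlier sets intersect F, but {s1, s3, s5} does.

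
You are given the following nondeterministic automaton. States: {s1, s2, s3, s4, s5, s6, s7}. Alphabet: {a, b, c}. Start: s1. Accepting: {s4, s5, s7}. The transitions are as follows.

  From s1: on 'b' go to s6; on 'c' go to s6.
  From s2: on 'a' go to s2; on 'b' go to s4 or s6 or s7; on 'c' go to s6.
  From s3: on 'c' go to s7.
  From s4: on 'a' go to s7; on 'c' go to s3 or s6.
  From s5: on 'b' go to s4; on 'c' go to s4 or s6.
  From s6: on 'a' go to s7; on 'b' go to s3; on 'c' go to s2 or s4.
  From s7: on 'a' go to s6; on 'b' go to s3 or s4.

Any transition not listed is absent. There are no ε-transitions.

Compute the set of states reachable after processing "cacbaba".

Start in {s1}.
Read 'c': s1→{s6}; now {s6}.
Read 'a': s6→{s7}; now {s7}.
Read 'c': s7→∅; now ∅.
The set is empty and remains empty for the remaining 4 symbols.

∅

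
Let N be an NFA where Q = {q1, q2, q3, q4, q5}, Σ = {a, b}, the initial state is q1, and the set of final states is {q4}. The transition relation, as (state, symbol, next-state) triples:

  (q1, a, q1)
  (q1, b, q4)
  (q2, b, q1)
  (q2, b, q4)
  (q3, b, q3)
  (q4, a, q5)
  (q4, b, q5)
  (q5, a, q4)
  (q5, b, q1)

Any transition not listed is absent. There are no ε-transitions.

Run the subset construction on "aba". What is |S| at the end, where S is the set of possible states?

1

Start in {q1}.
Read 'a': q1→{q1}; now {q1}.
Read 'b': q1→{q4}; now {q4}.
Read 'a': q4→{q5}; now {q5}.
That set has 1 state.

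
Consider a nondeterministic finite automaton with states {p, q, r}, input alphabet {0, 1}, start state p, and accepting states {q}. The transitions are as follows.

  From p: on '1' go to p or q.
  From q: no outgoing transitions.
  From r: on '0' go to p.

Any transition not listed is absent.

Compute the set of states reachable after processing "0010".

∅

Start in {p}.
Read '0': {p} → ∅.
The set is empty and remains empty for the remaining 3 symbols.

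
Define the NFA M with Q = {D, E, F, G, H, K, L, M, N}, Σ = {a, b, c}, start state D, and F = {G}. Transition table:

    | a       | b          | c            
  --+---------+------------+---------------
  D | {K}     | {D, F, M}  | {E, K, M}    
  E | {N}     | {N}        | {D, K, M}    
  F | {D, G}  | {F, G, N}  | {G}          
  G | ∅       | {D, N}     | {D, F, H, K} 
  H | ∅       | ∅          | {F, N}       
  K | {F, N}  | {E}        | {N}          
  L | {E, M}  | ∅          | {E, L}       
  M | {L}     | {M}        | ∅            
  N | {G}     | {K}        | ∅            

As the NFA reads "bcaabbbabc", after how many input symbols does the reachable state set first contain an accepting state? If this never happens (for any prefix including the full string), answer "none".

Start in {D}.
Read 'b': {D} → {D, F, M}.
Read 'c': {D, F, M} → {E, G, K, M}.
None of the earlier sets intersect F, but {E, G, K, M} does.

2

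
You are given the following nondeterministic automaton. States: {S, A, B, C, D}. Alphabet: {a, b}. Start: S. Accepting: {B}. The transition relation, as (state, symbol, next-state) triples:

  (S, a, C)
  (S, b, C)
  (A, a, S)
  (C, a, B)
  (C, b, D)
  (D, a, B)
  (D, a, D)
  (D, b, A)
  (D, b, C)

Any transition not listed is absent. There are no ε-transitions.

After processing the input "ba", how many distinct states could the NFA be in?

Start in {S}.
Read 'b': {S} → {C}.
Read 'a': {C} → {B}.
That set has 1 state.

1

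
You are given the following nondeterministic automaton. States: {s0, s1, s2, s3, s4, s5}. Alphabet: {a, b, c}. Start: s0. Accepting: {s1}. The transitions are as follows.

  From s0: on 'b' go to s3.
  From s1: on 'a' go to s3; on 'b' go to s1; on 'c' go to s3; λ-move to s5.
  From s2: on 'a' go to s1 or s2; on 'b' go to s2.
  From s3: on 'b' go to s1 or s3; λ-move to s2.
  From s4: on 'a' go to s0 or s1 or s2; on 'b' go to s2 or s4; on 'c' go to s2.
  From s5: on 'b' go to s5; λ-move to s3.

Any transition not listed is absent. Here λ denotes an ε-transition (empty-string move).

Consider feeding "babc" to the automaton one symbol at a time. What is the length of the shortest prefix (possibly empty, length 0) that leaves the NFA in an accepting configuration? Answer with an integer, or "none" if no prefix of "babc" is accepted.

Start in {s0}.
Read 'b': {s0} → {s2, s3}.
Read 'a': {s2, s3} → {s1, s2, s3, s5}.
None of the earlier sets intersect F, but {s1, s2, s3, s5} does.

2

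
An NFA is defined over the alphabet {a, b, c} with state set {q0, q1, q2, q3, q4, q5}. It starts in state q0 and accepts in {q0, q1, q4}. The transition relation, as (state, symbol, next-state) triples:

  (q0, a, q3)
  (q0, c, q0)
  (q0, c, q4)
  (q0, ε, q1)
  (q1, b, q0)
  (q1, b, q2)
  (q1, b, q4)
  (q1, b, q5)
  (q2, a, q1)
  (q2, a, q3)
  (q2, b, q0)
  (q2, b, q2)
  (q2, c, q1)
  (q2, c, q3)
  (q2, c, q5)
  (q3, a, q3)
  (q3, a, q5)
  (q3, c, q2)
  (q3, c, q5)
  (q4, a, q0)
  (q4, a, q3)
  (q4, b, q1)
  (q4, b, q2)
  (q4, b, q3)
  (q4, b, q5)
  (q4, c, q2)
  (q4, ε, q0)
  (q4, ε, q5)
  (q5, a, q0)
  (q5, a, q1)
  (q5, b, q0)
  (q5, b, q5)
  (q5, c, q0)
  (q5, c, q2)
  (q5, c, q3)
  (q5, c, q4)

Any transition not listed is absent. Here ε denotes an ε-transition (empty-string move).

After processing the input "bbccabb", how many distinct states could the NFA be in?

Start: ε-closure({q0}) = {q0, q1}.
Read 'b': q0→∅, q1→{q0, q2, q4, q5}; union {q0, q2, q4, q5}; ε-closure = {q0, q1, q2, q4, q5}.
Read 'b': q0→∅, q1→{q0, q2, q4, q5}, q2→{q0, q2}, q4→{q1, q2, q3, q5}, q5→{q0, q5}; now {q0, q1, q2, q3, q4, q5}.
Read 'c': q0→{q0, q4}, q1→∅, q2→{q1, q3, q5}, q3→{q2, q5}, q4→{q2}, q5→{q0, q2, q3, q4}; now {q0, q1, q2, q3, q4, q5}.
Read 'c': q0→{q0, q4}, q1→∅, q2→{q1, q3, q5}, q3→{q2, q5}, q4→{q2}, q5→{q0, q2, q3, q4}; now {q0, q1, q2, q3, q4, q5}.
Read 'a': q0→{q3}, q1→∅, q2→{q1, q3}, q3→{q3, q5}, q4→{q0, q3}, q5→{q0, q1}; now {q0, q1, q3, q5}.
Read 'b': q0→∅, q1→{q0, q2, q4, q5}, q3→∅, q5→{q0, q5}; union {q0, q2, q4, q5}; ε-closure = {q0, q1, q2, q4, q5}.
Read 'b': q0→∅, q1→{q0, q2, q4, q5}, q2→{q0, q2}, q4→{q1, q2, q3, q5}, q5→{q0, q5}; now {q0, q1, q2, q3, q4, q5}.
That set has 6 states.

6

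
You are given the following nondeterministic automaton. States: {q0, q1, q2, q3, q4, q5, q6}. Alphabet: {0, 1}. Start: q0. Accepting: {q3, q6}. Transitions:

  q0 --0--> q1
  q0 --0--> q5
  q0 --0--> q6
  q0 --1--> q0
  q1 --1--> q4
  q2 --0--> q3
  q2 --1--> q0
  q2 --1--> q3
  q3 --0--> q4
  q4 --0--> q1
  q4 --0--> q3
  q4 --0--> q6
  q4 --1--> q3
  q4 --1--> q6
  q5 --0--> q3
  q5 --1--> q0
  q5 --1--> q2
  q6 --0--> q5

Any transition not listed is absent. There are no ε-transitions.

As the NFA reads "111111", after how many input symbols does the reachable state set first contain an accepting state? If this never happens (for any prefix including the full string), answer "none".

Start in {q0}.
Read '1': q0→{q0}; now {q0}.
Read '1': q0→{q0}; now {q0}.
Read '1': q0→{q0}; now {q0}.
Read '1': q0→{q0}; now {q0}.
Read '1': q0→{q0}; now {q0}.
Read '1': q0→{q0}; now {q0}.
No reachable set along the way intersects F.

none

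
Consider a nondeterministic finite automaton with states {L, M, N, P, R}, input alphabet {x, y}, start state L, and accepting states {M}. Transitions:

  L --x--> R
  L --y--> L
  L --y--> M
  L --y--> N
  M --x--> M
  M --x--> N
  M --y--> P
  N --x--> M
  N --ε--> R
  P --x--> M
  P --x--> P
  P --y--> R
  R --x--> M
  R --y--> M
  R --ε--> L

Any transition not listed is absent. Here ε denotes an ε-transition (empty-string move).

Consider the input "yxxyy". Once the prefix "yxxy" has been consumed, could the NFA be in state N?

Yes

Start in {L}.
Read 'y': {L} → {L, M, N, R}.
Read 'x': {L, M, N, R} → {L, M, N, R}.
Read 'x': {L, M, N, R} → {L, M, N, R}.
Read 'y': {L, M, N, R} → {L, M, N, P, R}.
State N is in {L, M, N, P, R}.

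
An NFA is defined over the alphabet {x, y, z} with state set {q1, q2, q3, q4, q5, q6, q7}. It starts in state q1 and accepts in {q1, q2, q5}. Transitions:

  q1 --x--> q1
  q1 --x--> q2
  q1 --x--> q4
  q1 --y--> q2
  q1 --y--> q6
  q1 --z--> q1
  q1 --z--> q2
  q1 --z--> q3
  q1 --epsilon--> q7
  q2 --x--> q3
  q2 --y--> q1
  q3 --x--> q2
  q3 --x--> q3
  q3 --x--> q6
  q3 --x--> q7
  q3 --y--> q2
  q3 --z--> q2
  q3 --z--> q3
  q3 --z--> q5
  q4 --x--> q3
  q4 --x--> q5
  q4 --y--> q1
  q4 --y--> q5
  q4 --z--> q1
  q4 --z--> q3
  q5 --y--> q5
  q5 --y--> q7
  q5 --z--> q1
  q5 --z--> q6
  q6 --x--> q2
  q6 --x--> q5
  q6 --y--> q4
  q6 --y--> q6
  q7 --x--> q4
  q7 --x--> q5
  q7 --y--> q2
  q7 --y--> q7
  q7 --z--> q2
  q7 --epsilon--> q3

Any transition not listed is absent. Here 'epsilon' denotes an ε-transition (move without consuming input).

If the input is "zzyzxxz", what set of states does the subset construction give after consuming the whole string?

Start: ε-closure({q1}) = {q1, q3, q7}.
Read 'z': {q1, q3, q7} → {q1, q2, q3, q5, q7}.
Read 'z': {q1, q2, q3, q5, q7} → {q1, q2, q3, q5, q6, q7}.
Read 'y': {q1, q2, q3, q5, q6, q7} → {q1, q2, q3, q4, q5, q6, q7}.
Read 'z': {q1, q2, q3, q4, q5, q6, q7} → {q1, q2, q3, q5, q6, q7}.
Read 'x': {q1, q2, q3, q5, q6, q7} → {q1, q2, q3, q4, q5, q6, q7}.
Read 'x': {q1, q2, q3, q4, q5, q6, q7} → {q1, q2, q3, q4, q5, q6, q7}.
Read 'z': {q1, q2, q3, q4, q5, q6, q7} → {q1, q2, q3, q5, q6, q7}.

{q1, q2, q3, q5, q6, q7}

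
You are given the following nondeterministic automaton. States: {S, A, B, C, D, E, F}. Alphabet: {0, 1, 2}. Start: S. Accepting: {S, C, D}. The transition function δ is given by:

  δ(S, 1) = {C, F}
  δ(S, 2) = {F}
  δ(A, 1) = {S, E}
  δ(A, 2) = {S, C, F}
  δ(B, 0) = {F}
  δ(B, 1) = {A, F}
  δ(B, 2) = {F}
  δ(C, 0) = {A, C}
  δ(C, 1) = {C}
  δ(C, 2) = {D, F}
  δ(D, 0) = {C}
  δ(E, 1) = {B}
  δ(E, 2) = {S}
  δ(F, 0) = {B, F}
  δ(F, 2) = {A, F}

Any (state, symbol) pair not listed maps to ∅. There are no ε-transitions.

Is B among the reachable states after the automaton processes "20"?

Start in {S}.
Read '2': S→{F}; now {F}.
Read '0': F→{B, F}; now {B, F}.
State B is in {B, F}.

Yes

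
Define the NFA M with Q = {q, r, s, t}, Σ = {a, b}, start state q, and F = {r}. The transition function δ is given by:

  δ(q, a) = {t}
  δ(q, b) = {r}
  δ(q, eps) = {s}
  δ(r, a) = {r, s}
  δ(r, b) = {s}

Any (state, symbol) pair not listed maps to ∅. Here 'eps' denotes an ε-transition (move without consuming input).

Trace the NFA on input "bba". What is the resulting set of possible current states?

∅

Start: ε-closure({q}) = {q, s}.
Read 'b': {q, s} → {r}.
Read 'b': {r} → {s}.
Read 'a': {s} → ∅.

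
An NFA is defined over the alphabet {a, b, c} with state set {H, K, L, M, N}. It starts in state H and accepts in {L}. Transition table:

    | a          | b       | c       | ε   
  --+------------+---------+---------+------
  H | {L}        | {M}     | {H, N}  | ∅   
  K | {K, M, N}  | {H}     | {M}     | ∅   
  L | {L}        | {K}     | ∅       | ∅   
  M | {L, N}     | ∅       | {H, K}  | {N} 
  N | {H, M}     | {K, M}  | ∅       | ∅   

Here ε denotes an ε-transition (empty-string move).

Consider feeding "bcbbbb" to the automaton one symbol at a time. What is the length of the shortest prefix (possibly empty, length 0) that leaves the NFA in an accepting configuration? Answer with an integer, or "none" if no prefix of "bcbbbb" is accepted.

none

Start in {H}.
Read 'b': H→{M}; union {M}; ε-closure = {M, N}.
Read 'c': M→{H, K}, N→∅; now {H, K}.
Read 'b': H→{M}, K→{H}; union {H, M}; ε-closure = {H, M, N}.
Read 'b': H→{M}, M→∅, N→{K, M}; union {K, M}; ε-closure = {K, M, N}.
Read 'b': K→{H}, M→∅, N→{K, M}; union {H, K, M}; ε-closure = {H, K, M, N}.
Read 'b': H→{M}, K→{H}, M→∅, N→{K, M}; union {H, K, M}; ε-closure = {H, K, M, N}.
No reachable set along the way intersects F.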